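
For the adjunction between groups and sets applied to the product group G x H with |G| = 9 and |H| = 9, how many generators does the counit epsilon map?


The counit epsilon_K: F(U(K)) -> K of the Free-Forgetful adjunction
maps |K| generators of F(U(K)) into K. For K = G x H (the product group),
|G x H| = |G| * |H|.
Total generators mapped = 9 * 9 = 81.

81


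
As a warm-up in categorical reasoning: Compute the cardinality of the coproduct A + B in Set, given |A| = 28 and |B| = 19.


In Set, the coproduct A + B is the disjoint union.
|A + B| = |A| + |B| = 28 + 19 = 47

47


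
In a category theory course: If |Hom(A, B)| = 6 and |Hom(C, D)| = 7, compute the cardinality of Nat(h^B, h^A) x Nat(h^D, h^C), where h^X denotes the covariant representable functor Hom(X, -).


By the Yoneda lemma, Nat(h^B, h^A) is isomorphic to Hom(A, B),
so |Nat(h^B, h^A)| = |Hom(A, B)| and |Nat(h^D, h^C)| = |Hom(C, D)|.
|Hom(A, B)| = 6, |Hom(C, D)| = 7.
|Nat(h^B, h^A) x Nat(h^D, h^C)| = 6 * 7 = 42

42


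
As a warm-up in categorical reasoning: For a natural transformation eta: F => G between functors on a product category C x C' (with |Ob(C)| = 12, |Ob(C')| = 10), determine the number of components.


A natural transformation eta: F => G assigns one component morphism per
object of the domain category.
The domain is the product category C x C', so
|Ob(C x C')| = |Ob(C)| * |Ob(C')| = 12 * 10 = 120.
Therefore eta has 120 component morphisms.

120


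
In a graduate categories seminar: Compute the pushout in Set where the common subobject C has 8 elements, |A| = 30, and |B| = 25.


The pushout A +_C B identifies the images of C in A and B.
|A +_C B| = |A| + |B| - |C| (for injections).
= 30 + 25 - 8 = 47

47


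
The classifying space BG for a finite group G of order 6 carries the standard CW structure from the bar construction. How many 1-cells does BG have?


In the bar-construction CW model of BG, the n-cells are indexed by
n-tuples [g_1|...|g_n] of non-identity elements of G (degenerate
simplices with some g_i = e do not contribute cells), so there are
(|G| - 1)^n n-cells.
For dim = 1 with |G| = 6:
cells = (6 - 1)^1 = 5^1 = 5

5


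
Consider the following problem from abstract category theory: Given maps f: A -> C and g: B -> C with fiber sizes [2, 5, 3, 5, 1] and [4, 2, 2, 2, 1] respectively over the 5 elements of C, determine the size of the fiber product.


The pullback A x_C B consists of pairs (a, b) with f(a) = g(b).
For each element c in C, the fiber product has |f^-1(c)| * |g^-1(c)| elements.
Summing over C: 2 * 4 + 5 * 2 + 3 * 2 + 5 * 2 + 1 * 1
= 8 + 10 + 6 + 10 + 1 = 35

35


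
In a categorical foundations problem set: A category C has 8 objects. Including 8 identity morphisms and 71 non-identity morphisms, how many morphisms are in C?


Each object has an identity morphism, giving 8 identities.
Adding the 71 non-identity morphisms:
Total = 8 + 71 = 79

79


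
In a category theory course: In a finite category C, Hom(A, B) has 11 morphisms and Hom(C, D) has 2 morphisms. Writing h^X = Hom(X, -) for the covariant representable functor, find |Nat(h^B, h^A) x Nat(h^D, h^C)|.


By the Yoneda lemma, Nat(h^B, h^A) is isomorphic to Hom(A, B),
so |Nat(h^B, h^A)| = |Hom(A, B)| and |Nat(h^D, h^C)| = |Hom(C, D)|.
|Hom(A, B)| = 11, |Hom(C, D)| = 2.
|Nat(h^B, h^A) x Nat(h^D, h^C)| = 11 * 2 = 22

22


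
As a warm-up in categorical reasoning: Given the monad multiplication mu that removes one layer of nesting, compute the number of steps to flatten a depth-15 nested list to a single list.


Each application of mu: T^2 -> T removes one layer of nesting.
Starting at depth 15 (i.e., T^15(X)), we need to reach T(X).
Number of mu applications = 15 - 1 = 14

14


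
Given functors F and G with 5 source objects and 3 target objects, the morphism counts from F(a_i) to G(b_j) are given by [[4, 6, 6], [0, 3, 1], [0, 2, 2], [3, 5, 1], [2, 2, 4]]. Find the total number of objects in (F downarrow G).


Objects of (F downarrow G) are triples (a, b, h: F(a)->G(b)).
The count equals the sum of all entries in the hom-matrix.
sum(row 0) = 16
sum(row 1) = 4
sum(row 2) = 4
sum(row 3) = 9
sum(row 4) = 8
Grand total = 41

41


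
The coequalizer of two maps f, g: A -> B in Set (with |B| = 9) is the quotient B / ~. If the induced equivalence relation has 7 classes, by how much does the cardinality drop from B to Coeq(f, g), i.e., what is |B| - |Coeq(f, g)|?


The coequalizer Coeq(f, g) = B / ~ has one element per equivalence class.
|B| = 9, |Coeq(f, g)| = 7.
|B| - |Coeq(f, g)| = 9 - 7 = 2.

2


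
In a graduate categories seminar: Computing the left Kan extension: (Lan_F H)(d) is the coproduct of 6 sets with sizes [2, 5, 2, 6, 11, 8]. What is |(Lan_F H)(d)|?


Pointwise, the left Kan extension (Lan_F H)(d) is the colimit, indexed
by the comma category (F downarrow d), of H composed with the
projection (F downarrow d) -> C. Here that colimit is given
as a coproduct (disjoint union) of sets, so its cardinality is the
sum of the sizes of the summands.
Coproduct of sets with sizes: 2 + 5 + 2 + 6 + 11 + 8
= 34

34


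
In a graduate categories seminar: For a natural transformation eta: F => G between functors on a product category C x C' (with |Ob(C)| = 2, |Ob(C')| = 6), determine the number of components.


A natural transformation eta: F => G assigns one component morphism per
object of the domain category.
The domain is the product category C x C', so
|Ob(C x C')| = |Ob(C)| * |Ob(C')| = 2 * 6 = 12.
Therefore eta has 12 component morphisms.

12


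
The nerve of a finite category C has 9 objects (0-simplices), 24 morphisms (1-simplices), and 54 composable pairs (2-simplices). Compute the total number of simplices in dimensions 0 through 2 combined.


The 2-skeleton of the nerve N(C) consists of simplices in dimensions 0, 1, 2:
  |N(C)_0| = 9 (objects)
  |N(C)_1| = 24 (morphisms)
  |N(C)_2| = 54 (composable pairs)
Total = 9 + 24 + 54 = 87

87


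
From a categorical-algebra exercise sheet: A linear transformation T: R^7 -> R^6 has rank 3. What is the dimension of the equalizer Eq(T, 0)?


The equalizer of f and the zero map is ker(f).
By the rank-nullity theorem: dim(ker(f)) = dim(domain) - rank(f).
dim(ker(f)) = 7 - 3 = 4

4


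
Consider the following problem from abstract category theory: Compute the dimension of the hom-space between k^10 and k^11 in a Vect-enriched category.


In Vect-enriched categories, Hom(k^n, k^m) is the space of m x n matrices.
dim(Hom(k^10, k^11)) = 11 * 10 = 110

110


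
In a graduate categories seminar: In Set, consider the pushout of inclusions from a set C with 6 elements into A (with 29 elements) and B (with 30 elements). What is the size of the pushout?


The pushout A +_C B identifies the images of C in A and B.
|A +_C B| = |A| + |B| - |C| (for injections).
= 29 + 30 - 6 = 53

53


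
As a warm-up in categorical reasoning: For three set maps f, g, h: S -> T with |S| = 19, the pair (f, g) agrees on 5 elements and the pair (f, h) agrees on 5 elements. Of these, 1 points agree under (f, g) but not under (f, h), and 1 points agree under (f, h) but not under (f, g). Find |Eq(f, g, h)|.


Eq(f, g, h) is the triple-agreement set: points in S where all three
maps take the same value. Using inclusion-exclusion on the pairwise data:
Pair (f, g) agrees on 5 points; pair (f, h) on 5 points.
Points agreeing under (f, g) but not (f, h) = 1; under (f, h) but not (f, g) = 1.
Triple-agreement = agreement-in-(f, g) minus points that agree under (f, g) but not (f, h):
|Eq(f, g, h)| = 5 - 1 = 4
(cross-check via (f, h): 5 - 1 = 4.)

4


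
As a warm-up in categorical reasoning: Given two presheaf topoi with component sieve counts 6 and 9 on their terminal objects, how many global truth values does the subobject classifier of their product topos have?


In a product of presheaf topoi E_1 x E_2, the subobject classifier
is Omega = Omega_1 x Omega_2 (componentwise), so
|Omega(top)| = |Omega_1(top_1)| * |Omega_2(top_2)|.
= 6 * 9 = 54.

54


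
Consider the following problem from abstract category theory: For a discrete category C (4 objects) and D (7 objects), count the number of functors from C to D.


A functor from a discrete category C to D is determined by
where each object maps. Each of the 4 objects of C can map
to any of the 7 objects of D independently.
Number of functors = 7^4 = 2401

2401


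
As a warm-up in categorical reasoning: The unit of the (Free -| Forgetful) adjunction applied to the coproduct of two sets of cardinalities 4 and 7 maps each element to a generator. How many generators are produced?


The unit eta_X: X -> U(F(X)) of the Free-Forgetful adjunction
maps each element of X to a generator of F(X). For X = S + T (disjoint
union in Set), |S + T| = |S| + |T|.
Total mappings = 4 + 7 = 11.

11


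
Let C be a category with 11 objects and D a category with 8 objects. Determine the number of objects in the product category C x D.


The product category C x D has objects that are pairs (c, d).
Number of pairs = |Ob(C)| * |Ob(D)| = 11 * 8 = 88

88


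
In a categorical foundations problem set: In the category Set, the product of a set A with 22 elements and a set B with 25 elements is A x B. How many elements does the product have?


In Set, the product A x B is the Cartesian product.
By the universal property, |A x B| = |A| * |B|.
|A x B| = 22 * 25 = 550

550


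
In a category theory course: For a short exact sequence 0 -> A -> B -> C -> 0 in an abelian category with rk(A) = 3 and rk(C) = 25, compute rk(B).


For a short exact sequence 0 -> A -> B -> C -> 0,
rank is additive: rank(B) = rank(A) + rank(C).
rank(B) = 3 + 25 = 28

28


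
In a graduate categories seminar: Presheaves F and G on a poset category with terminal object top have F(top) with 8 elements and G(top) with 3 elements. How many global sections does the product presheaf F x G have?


Global sections of a presheaf on a poset with terminal top satisfy
Gamma(H) ~ H(top). Presheaves admit pointwise products, so
(F x G)(top) = F(top) x G(top) (Cartesian product).
|Gamma(F x G)| = |F(top)| * |G(top)| = 8 * 3 = 24.

24


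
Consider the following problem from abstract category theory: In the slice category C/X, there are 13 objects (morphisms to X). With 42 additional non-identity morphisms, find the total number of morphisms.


In the slice category C/X, objects are morphisms to X.
Identity morphisms: 13 (one per object of C/X).
Non-identity morphisms: 42.
Total = 13 + 42 = 55

55


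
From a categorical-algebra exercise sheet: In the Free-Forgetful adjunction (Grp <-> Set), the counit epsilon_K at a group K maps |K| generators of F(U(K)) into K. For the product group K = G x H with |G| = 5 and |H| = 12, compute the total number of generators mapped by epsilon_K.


The counit epsilon_K: F(U(K)) -> K of the Free-Forgetful adjunction
maps |K| generators of F(U(K)) into K. For K = G x H (the product group),
|G x H| = |G| * |H|.
Total generators mapped = 5 * 12 = 60.

60


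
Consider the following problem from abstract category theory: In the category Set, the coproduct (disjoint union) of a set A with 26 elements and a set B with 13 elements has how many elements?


In Set, the coproduct A + B is the disjoint union.
|A + B| = |A| + |B| = 26 + 13 = 39

39


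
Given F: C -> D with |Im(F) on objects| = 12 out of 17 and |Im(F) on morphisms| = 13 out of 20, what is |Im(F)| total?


The image of F consists of distinct objects and distinct morphisms.
|Im(F)| on objects = 12
|Im(F)| on morphisms = 13
Total image cardinality = 12 + 13 = 25

25


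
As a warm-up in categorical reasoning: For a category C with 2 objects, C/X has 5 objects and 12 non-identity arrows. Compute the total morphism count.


In the slice category C/X, objects are morphisms to X.
Identity morphisms: 5 (one per object of C/X).
Non-identity morphisms: 12.
Total = 5 + 12 = 17

17


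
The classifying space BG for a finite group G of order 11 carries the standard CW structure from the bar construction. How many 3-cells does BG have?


In the bar-construction CW model of BG, the n-cells are indexed by
n-tuples [g_1|...|g_n] of non-identity elements of G (degenerate
simplices with some g_i = e do not contribute cells), so there are
(|G| - 1)^n n-cells.
For dim = 3 with |G| = 11:
cells = (11 - 1)^3 = 10^3 = 1000

1000


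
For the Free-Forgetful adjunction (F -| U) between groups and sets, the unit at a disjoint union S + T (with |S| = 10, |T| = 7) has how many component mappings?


The unit eta_X: X -> U(F(X)) of the Free-Forgetful adjunction
maps each element of X to a generator of F(X). For X = S + T (disjoint
union in Set), |S + T| = |S| + |T|.
Total mappings = 10 + 7 = 17.

17


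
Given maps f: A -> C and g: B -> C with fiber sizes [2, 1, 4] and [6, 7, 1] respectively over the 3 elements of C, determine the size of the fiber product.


The pullback A x_C B consists of pairs (a, b) with f(a) = g(b).
For each element c in C, the fiber product has |f^-1(c)| * |g^-1(c)| elements.
Summing over C: 2 * 6 + 1 * 7 + 4 * 1
= 12 + 7 + 4 = 23

23


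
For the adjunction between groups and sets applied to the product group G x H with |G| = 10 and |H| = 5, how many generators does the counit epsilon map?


The counit epsilon_K: F(U(K)) -> K of the Free-Forgetful adjunction
maps |K| generators of F(U(K)) into K. For K = G x H (the product group),
|G x H| = |G| * |H|.
Total generators mapped = 10 * 5 = 50.

50


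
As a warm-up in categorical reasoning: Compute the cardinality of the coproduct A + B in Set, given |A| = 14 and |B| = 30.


In Set, the coproduct A + B is the disjoint union.
|A + B| = |A| + |B| = 14 + 30 = 44

44


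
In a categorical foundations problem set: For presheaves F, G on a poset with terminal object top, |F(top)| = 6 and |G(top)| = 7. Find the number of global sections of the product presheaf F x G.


Global sections of a presheaf on a poset with terminal top satisfy
Gamma(H) ~ H(top). Presheaves admit pointwise products, so
(F x G)(top) = F(top) x G(top) (Cartesian product).
|Gamma(F x G)| = |F(top)| * |G(top)| = 6 * 7 = 42.

42


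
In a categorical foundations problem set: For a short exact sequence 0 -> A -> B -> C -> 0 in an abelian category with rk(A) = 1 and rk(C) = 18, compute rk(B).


For a short exact sequence 0 -> A -> B -> C -> 0,
rank is additive: rank(B) = rank(A) + rank(C).
rank(B) = 1 + 18 = 19

19


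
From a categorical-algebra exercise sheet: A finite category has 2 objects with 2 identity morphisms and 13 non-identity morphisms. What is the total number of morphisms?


Each object has an identity morphism, giving 2 identities.
Adding the 13 non-identity morphisms:
Total = 2 + 13 = 15

15


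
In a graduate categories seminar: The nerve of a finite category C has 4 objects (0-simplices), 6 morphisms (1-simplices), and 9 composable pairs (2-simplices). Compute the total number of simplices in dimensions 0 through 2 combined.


The 2-skeleton of the nerve N(C) consists of simplices in dimensions 0, 1, 2:
  |N(C)_0| = 4 (objects)
  |N(C)_1| = 6 (morphisms)
  |N(C)_2| = 9 (composable pairs)
Total = 4 + 6 + 9 = 19

19


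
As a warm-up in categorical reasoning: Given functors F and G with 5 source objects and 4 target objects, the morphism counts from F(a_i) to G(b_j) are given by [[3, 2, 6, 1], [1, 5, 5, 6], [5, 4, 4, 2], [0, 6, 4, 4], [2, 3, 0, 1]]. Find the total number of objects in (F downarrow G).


Objects of (F downarrow G) are triples (a, b, h: F(a)->G(b)).
The count equals the sum of all entries in the hom-matrix.
sum(row 0) = 12
sum(row 1) = 17
sum(row 2) = 15
sum(row 3) = 14
sum(row 4) = 6
Grand total = 64

64


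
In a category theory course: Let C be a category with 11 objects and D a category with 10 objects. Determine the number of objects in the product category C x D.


The product category C x D has objects that are pairs (c, d).
Number of pairs = |Ob(C)| * |Ob(D)| = 11 * 10 = 110

110


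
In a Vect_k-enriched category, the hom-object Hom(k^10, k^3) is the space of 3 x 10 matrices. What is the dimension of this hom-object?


In Vect-enriched categories, Hom(k^n, k^m) is the space of m x n matrices.
dim(Hom(k^10, k^3)) = 3 * 10 = 30

30


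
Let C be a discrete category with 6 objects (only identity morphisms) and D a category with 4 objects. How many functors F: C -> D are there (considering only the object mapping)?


A functor from a discrete category C to D is determined by
where each object maps. Each of the 6 objects of C can map
to any of the 4 objects of D independently.
Number of functors = 4^6 = 4096

4096


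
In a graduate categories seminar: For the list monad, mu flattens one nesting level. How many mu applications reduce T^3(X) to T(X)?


Each application of mu: T^2 -> T removes one layer of nesting.
Starting at depth 3 (i.e., T^3(X)), we need to reach T(X).
Number of mu applications = 3 - 1 = 2

2


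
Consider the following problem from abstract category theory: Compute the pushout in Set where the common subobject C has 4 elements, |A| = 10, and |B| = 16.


The pushout A +_C B identifies the images of C in A and B.
|A +_C B| = |A| + |B| - |C| (for injections).
= 10 + 16 - 4 = 22

22


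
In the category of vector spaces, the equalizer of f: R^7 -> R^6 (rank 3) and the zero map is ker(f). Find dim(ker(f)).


The equalizer of f and the zero map is ker(f).
By the rank-nullity theorem: dim(ker(f)) = dim(domain) - rank(f).
dim(ker(f)) = 7 - 3 = 4

4


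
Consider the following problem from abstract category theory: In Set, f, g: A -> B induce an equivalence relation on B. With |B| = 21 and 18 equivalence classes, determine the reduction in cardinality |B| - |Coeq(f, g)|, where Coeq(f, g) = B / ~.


The coequalizer Coeq(f, g) = B / ~ has one element per equivalence class.
|B| = 21, |Coeq(f, g)| = 18.
|B| - |Coeq(f, g)| = 21 - 18 = 3.

3


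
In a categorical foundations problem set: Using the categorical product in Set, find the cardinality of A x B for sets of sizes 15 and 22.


In Set, the product A x B is the Cartesian product.
By the universal property, |A x B| = |A| * |B|.
|A x B| = 15 * 22 = 330

330


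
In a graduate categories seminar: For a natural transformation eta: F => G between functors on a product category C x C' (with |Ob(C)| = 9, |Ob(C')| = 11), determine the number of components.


A natural transformation eta: F => G assigns one component morphism per
object of the domain category.
The domain is the product category C x C', so
|Ob(C x C')| = |Ob(C)| * |Ob(C')| = 9 * 11 = 99.
Therefore eta has 99 component morphisms.

99


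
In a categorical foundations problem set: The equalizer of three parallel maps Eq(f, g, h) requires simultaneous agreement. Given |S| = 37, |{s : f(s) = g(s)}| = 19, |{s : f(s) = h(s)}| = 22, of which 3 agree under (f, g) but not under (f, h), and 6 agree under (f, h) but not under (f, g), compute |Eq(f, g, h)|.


Eq(f, g, h) is the triple-agreement set: points in S where all three
maps take the same value. Using inclusion-exclusion on the pairwise data:
Pair (f, g) agrees on 19 points; pair (f, h) on 22 points.
Points agreeing under (f, g) but not (f, h) = 3; under (f, h) but not (f, g) = 6.
Triple-agreement = agreement-in-(f, g) minus points that agree under (f, g) but not (f, h):
|Eq(f, g, h)| = 19 - 3 = 16
(cross-check via (f, h): 22 - 6 = 16.)

16


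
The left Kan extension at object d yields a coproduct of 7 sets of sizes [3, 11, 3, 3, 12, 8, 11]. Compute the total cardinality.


Pointwise, the left Kan extension (Lan_F H)(d) is the colimit, indexed
by the comma category (F downarrow d), of H composed with the
projection (F downarrow d) -> C. Here that colimit is given
as a coproduct (disjoint union) of sets, so its cardinality is the
sum of the sizes of the summands.
Coproduct of sets with sizes: 3 + 11 + 3 + 3 + 12 + 8 + 11
= 51

51


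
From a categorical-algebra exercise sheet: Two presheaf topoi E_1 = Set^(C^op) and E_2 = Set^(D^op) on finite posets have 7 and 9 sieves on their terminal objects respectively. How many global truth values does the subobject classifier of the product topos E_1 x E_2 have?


In a product of presheaf topoi E_1 x E_2, the subobject classifier
is Omega = Omega_1 x Omega_2 (componentwise), so
|Omega(top)| = |Omega_1(top_1)| * |Omega_2(top_2)|.
= 7 * 9 = 63.

63


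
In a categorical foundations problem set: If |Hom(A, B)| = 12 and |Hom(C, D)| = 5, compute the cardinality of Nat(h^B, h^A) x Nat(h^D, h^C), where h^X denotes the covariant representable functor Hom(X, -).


By the Yoneda lemma, Nat(h^B, h^A) is isomorphic to Hom(A, B),
so |Nat(h^B, h^A)| = |Hom(A, B)| and |Nat(h^D, h^C)| = |Hom(C, D)|.
|Hom(A, B)| = 12, |Hom(C, D)| = 5.
|Nat(h^B, h^A) x Nat(h^D, h^C)| = 12 * 5 = 60

60


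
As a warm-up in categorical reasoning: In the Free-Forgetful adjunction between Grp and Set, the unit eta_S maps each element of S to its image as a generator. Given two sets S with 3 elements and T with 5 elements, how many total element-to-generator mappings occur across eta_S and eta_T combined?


The unit eta_X: X -> U(F(X)) of the Free-Forgetful adjunction
maps each element of X to a generator of F(X). For X = S + T (disjoint
union in Set), |S + T| = |S| + |T|.
Total mappings = 3 + 5 = 8.

8


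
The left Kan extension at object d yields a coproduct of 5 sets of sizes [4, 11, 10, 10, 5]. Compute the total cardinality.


Pointwise, the left Kan extension (Lan_F H)(d) is the colimit, indexed
by the comma category (F downarrow d), of H composed with the
projection (F downarrow d) -> C. Here that colimit is given
as a coproduct (disjoint union) of sets, so its cardinality is the
sum of the sizes of the summands.
Coproduct of sets with sizes: 4 + 11 + 10 + 10 + 5
= 40

40


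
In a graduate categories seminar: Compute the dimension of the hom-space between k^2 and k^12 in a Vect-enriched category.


In Vect-enriched categories, Hom(k^n, k^m) is the space of m x n matrices.
dim(Hom(k^2, k^12)) = 12 * 2 = 24

24


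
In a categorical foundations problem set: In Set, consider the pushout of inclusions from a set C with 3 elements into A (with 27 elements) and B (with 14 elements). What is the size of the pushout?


The pushout A +_C B identifies the images of C in A and B.
|A +_C B| = |A| + |B| - |C| (for injections).
= 27 + 14 - 3 = 38

38


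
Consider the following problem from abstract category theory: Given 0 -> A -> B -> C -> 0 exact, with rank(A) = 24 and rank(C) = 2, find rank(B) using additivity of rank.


For a short exact sequence 0 -> A -> B -> C -> 0,
rank is additive: rank(B) = rank(A) + rank(C).
rank(B) = 24 + 2 = 26

26


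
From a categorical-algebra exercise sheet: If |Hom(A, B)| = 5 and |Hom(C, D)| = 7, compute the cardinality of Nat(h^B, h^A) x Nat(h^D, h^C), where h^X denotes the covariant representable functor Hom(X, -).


By the Yoneda lemma, Nat(h^B, h^A) is isomorphic to Hom(A, B),
so |Nat(h^B, h^A)| = |Hom(A, B)| and |Nat(h^D, h^C)| = |Hom(C, D)|.
|Hom(A, B)| = 5, |Hom(C, D)| = 7.
|Nat(h^B, h^A) x Nat(h^D, h^C)| = 5 * 7 = 35

35


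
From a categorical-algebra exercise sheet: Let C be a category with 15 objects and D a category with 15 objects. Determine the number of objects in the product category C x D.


The product category C x D has objects that are pairs (c, d).
Number of pairs = |Ob(C)| * |Ob(D)| = 15 * 15 = 225

225


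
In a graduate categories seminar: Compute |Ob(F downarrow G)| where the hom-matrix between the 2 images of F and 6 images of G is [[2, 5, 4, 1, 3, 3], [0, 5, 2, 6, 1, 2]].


Objects of (F downarrow G) are triples (a, b, h: F(a)->G(b)).
The count equals the sum of all entries in the hom-matrix.
sum(row 0) = 18
sum(row 1) = 16
Grand total = 34

34


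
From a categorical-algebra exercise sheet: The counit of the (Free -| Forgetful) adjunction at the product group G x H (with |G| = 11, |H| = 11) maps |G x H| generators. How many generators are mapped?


The counit epsilon_K: F(U(K)) -> K of the Free-Forgetful adjunction
maps |K| generators of F(U(K)) into K. For K = G x H (the product group),
|G x H| = |G| * |H|.
Total generators mapped = 11 * 11 = 121.

121


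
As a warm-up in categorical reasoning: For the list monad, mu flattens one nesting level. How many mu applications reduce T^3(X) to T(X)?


Each application of mu: T^2 -> T removes one layer of nesting.
Starting at depth 3 (i.e., T^3(X)), we need to reach T(X).
Number of mu applications = 3 - 1 = 2

2


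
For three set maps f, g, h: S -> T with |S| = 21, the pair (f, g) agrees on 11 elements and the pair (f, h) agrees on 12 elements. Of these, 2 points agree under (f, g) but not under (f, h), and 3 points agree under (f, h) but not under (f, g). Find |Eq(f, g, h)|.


Eq(f, g, h) is the triple-agreement set: points in S where all three
maps take the same value. Using inclusion-exclusion on the pairwise data:
Pair (f, g) agrees on 11 points; pair (f, h) on 12 points.
Points agreeing under (f, g) but not (f, h) = 2; under (f, h) but not (f, g) = 3.
Triple-agreement = agreement-in-(f, g) minus points that agree under (f, g) but not (f, h):
|Eq(f, g, h)| = 11 - 2 = 9
(cross-check via (f, h): 12 - 3 = 9.)

9


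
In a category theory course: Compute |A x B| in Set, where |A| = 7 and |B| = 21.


In Set, the product A x B is the Cartesian product.
By the universal property, |A x B| = |A| * |B|.
|A x B| = 7 * 21 = 147

147


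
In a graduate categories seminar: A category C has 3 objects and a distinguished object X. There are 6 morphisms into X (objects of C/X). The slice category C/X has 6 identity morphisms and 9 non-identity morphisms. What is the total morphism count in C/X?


In the slice category C/X, objects are morphisms to X.
Identity morphisms: 6 (one per object of C/X).
Non-identity morphisms: 9.
Total = 6 + 9 = 15

15


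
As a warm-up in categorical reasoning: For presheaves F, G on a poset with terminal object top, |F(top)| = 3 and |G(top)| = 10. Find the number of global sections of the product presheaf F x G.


Global sections of a presheaf on a poset with terminal top satisfy
Gamma(H) ~ H(top). Presheaves admit pointwise products, so
(F x G)(top) = F(top) x G(top) (Cartesian product).
|Gamma(F x G)| = |F(top)| * |G(top)| = 3 * 10 = 30.

30


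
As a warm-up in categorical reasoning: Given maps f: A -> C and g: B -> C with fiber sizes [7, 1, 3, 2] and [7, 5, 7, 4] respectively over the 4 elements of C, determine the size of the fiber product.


The pullback A x_C B consists of pairs (a, b) with f(a) = g(b).
For each element c in C, the fiber product has |f^-1(c)| * |g^-1(c)| elements.
Summing over C: 7 * 7 + 1 * 5 + 3 * 7 + 2 * 4
= 49 + 5 + 21 + 8 = 83

83


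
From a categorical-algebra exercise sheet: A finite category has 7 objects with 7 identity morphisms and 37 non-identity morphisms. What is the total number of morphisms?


Each object has an identity morphism, giving 7 identities.
Adding the 37 non-identity morphisms:
Total = 7 + 37 = 44

44


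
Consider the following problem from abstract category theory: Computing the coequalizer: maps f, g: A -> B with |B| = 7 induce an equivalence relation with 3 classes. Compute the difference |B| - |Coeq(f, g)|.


The coequalizer Coeq(f, g) = B / ~ has one element per equivalence class.
|B| = 7, |Coeq(f, g)| = 3.
|B| - |Coeq(f, g)| = 7 - 3 = 4.

4


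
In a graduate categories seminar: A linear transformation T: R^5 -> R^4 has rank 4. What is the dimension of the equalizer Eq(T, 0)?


The equalizer of f and the zero map is ker(f).
By the rank-nullity theorem: dim(ker(f)) = dim(domain) - rank(f).
dim(ker(f)) = 5 - 4 = 1

1


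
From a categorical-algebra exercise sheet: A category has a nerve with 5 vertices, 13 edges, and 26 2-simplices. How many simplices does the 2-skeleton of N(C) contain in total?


The 2-skeleton of the nerve N(C) consists of simplices in dimensions 0, 1, 2:
  |N(C)_0| = 5 (objects)
  |N(C)_1| = 13 (morphisms)
  |N(C)_2| = 26 (composable pairs)
Total = 5 + 13 + 26 = 44

44


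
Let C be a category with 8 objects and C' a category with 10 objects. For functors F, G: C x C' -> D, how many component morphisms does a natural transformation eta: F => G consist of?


A natural transformation eta: F => G assigns one component morphism per
object of the domain category.
The domain is the product category C x C', so
|Ob(C x C')| = |Ob(C)| * |Ob(C')| = 8 * 10 = 80.
Therefore eta has 80 component morphisms.

80


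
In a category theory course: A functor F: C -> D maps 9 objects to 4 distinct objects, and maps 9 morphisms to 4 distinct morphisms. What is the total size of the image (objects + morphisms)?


The image of F consists of distinct objects and distinct morphisms.
|Im(F)| on objects = 4
|Im(F)| on morphisms = 4
Total image cardinality = 4 + 4 = 8

8


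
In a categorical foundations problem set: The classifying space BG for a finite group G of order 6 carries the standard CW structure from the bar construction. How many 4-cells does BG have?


In the bar-construction CW model of BG, the n-cells are indexed by
n-tuples [g_1|...|g_n] of non-identity elements of G (degenerate
simplices with some g_i = e do not contribute cells), so there are
(|G| - 1)^n n-cells.
For dim = 4 with |G| = 6:
cells = (6 - 1)^4 = 5^4 = 625

625


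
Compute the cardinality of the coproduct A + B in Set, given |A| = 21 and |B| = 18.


In Set, the coproduct A + B is the disjoint union.
|A + B| = |A| + |B| = 21 + 18 = 39

39


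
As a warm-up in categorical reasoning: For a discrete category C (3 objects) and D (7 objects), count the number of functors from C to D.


A functor from a discrete category C to D is determined by
where each object maps. Each of the 3 objects of C can map
to any of the 7 objects of D independently.
Number of functors = 7^3 = 343

343


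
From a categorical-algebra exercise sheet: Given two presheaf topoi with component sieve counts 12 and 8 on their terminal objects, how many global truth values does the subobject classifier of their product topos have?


In a product of presheaf topoi E_1 x E_2, the subobject classifier
is Omega = Omega_1 x Omega_2 (componentwise), so
|Omega(top)| = |Omega_1(top_1)| * |Omega_2(top_2)|.
= 12 * 8 = 96.

96


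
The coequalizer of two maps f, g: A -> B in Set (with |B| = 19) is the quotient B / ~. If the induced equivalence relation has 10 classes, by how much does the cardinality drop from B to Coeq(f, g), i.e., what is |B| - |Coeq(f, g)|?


The coequalizer Coeq(f, g) = B / ~ has one element per equivalence class.
|B| = 19, |Coeq(f, g)| = 10.
|B| - |Coeq(f, g)| = 19 - 10 = 9.

9


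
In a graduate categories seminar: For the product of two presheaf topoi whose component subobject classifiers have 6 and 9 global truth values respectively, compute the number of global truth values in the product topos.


In a product of presheaf topoi E_1 x E_2, the subobject classifier
is Omega = Omega_1 x Omega_2 (componentwise), so
|Omega(top)| = |Omega_1(top_1)| * |Omega_2(top_2)|.
= 6 * 9 = 54.

54


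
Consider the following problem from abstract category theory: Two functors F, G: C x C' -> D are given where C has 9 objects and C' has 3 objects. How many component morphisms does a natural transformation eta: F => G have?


A natural transformation eta: F => G assigns one component morphism per
object of the domain category.
The domain is the product category C x C', so
|Ob(C x C')| = |Ob(C)| * |Ob(C')| = 9 * 3 = 27.
Therefore eta has 27 component morphisms.

27


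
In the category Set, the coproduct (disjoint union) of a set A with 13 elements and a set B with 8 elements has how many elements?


In Set, the coproduct A + B is the disjoint union.
|A + B| = |A| + |B| = 13 + 8 = 21

21


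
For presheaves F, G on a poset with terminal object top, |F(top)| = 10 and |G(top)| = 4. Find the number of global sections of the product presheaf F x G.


Global sections of a presheaf on a poset with terminal top satisfy
Gamma(H) ~ H(top). Presheaves admit pointwise products, so
(F x G)(top) = F(top) x G(top) (Cartesian product).
|Gamma(F x G)| = |F(top)| * |G(top)| = 10 * 4 = 40.

40


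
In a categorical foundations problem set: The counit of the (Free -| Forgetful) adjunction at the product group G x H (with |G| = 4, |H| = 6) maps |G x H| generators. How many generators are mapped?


The counit epsilon_K: F(U(K)) -> K of the Free-Forgetful adjunction
maps |K| generators of F(U(K)) into K. For K = G x H (the product group),
|G x H| = |G| * |H|.
Total generators mapped = 4 * 6 = 24.

24


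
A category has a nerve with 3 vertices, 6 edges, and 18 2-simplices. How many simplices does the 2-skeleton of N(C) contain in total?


The 2-skeleton of the nerve N(C) consists of simplices in dimensions 0, 1, 2:
  |N(C)_0| = 3 (objects)
  |N(C)_1| = 6 (morphisms)
  |N(C)_2| = 18 (composable pairs)
Total = 3 + 6 + 18 = 27

27


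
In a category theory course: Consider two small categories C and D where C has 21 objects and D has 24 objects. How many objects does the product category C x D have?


The product category C x D has objects that are pairs (c, d).
Number of pairs = |Ob(C)| * |Ob(D)| = 21 * 24 = 504

504


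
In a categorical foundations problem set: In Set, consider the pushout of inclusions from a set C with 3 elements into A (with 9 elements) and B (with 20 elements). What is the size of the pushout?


The pushout A +_C B identifies the images of C in A and B.
|A +_C B| = |A| + |B| - |C| (for injections).
= 9 + 20 - 3 = 26

26


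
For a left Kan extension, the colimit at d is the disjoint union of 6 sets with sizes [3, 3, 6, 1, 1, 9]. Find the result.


Pointwise, the left Kan extension (Lan_F H)(d) is the colimit, indexed
by the comma category (F downarrow d), of H composed with the
projection (F downarrow d) -> C. Here that colimit is given
as a coproduct (disjoint union) of sets, so its cardinality is the
sum of the sizes of the summands.
Coproduct of sets with sizes: 3 + 3 + 6 + 1 + 1 + 9
= 23

23


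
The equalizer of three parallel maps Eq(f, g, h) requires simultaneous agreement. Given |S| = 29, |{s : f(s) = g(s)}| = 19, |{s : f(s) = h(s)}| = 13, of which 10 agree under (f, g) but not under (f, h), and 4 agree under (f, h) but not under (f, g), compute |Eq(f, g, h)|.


Eq(f, g, h) is the triple-agreement set: points in S where all three
maps take the same value. Using inclusion-exclusion on the pairwise data:
Pair (f, g) agrees on 19 points; pair (f, h) on 13 points.
Points agreeing under (f, g) but not (f, h) = 10; under (f, h) but not (f, g) = 4.
Triple-agreement = agreement-in-(f, g) minus points that agree under (f, g) but not (f, h):
|Eq(f, g, h)| = 19 - 10 = 9
(cross-check via (f, h): 13 - 4 = 9.)

9


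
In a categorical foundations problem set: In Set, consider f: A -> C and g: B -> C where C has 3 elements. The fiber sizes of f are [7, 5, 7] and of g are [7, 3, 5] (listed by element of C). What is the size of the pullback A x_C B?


The pullback A x_C B consists of pairs (a, b) with f(a) = g(b).
For each element c in C, the fiber product has |f^-1(c)| * |g^-1(c)| elements.
Summing over C: 7 * 7 + 5 * 3 + 7 * 5
= 49 + 15 + 35 = 99

99


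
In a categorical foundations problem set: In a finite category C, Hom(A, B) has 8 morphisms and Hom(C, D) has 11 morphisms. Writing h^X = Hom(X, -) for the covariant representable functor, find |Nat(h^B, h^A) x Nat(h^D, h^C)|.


By the Yoneda lemma, Nat(h^B, h^A) is isomorphic to Hom(A, B),
so |Nat(h^B, h^A)| = |Hom(A, B)| and |Nat(h^D, h^C)| = |Hom(C, D)|.
|Hom(A, B)| = 8, |Hom(C, D)| = 11.
|Nat(h^B, h^A) x Nat(h^D, h^C)| = 8 * 11 = 88

88


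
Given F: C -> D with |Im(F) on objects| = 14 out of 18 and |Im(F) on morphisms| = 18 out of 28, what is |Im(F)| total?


The image of F consists of distinct objects and distinct morphisms.
|Im(F)| on objects = 14
|Im(F)| on morphisms = 18
Total image cardinality = 14 + 18 = 32

32


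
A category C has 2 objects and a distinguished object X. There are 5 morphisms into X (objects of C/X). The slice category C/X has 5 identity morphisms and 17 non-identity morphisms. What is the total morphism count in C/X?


In the slice category C/X, objects are morphisms to X.
Identity morphisms: 5 (one per object of C/X).
Non-identity morphisms: 17.
Total = 5 + 17 = 22

22


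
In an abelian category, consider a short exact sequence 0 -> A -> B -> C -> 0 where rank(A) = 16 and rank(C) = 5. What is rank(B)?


For a short exact sequence 0 -> A -> B -> C -> 0,
rank is additive: rank(B) = rank(A) + rank(C).
rank(B) = 16 + 5 = 21

21


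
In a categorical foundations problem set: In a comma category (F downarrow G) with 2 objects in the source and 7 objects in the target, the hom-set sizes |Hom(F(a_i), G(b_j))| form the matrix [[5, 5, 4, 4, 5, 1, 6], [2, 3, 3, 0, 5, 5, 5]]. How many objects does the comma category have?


Objects of (F downarrow G) are triples (a, b, h: F(a)->G(b)).
The count equals the sum of all entries in the hom-matrix.
sum(row 0) = 30
sum(row 1) = 23
Grand total = 53

53


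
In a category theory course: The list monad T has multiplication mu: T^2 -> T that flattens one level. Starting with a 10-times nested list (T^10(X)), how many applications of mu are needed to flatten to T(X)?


Each application of mu: T^2 -> T removes one layer of nesting.
Starting at depth 10 (i.e., T^10(X)), we need to reach T(X).
Number of mu applications = 10 - 1 = 9

9


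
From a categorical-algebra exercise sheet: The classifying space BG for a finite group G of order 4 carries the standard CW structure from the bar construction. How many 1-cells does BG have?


In the bar-construction CW model of BG, the n-cells are indexed by
n-tuples [g_1|...|g_n] of non-identity elements of G (degenerate
simplices with some g_i = e do not contribute cells), so there are
(|G| - 1)^n n-cells.
For dim = 1 with |G| = 4:
cells = (4 - 1)^1 = 3^1 = 3

3


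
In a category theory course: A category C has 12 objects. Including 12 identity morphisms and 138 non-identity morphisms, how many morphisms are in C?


Each object has an identity morphism, giving 12 identities.
Adding the 138 non-identity morphisms:
Total = 12 + 138 = 150

150


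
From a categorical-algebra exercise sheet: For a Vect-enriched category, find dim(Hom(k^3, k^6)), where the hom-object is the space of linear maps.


In Vect-enriched categories, Hom(k^n, k^m) is the space of m x n matrices.
dim(Hom(k^3, k^6)) = 6 * 3 = 18

18


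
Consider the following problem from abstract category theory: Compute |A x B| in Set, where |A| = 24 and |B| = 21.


In Set, the product A x B is the Cartesian product.
By the universal property, |A x B| = |A| * |B|.
|A x B| = 24 * 21 = 504

504


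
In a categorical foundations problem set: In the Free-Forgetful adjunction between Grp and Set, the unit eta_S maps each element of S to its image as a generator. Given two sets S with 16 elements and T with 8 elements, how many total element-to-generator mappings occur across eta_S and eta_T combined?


The unit eta_X: X -> U(F(X)) of the Free-Forgetful adjunction
maps each element of X to a generator of F(X). For X = S + T (disjoint
union in Set), |S + T| = |S| + |T|.
Total mappings = 16 + 8 = 24.

24


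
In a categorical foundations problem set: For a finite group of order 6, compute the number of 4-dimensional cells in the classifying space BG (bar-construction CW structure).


In the bar-construction CW model of BG, the n-cells are indexed by
n-tuples [g_1|...|g_n] of non-identity elements of G (degenerate
simplices with some g_i = e do not contribute cells), so there are
(|G| - 1)^n n-cells.
For dim = 4 with |G| = 6:
cells = (6 - 1)^4 = 5^4 = 625

625


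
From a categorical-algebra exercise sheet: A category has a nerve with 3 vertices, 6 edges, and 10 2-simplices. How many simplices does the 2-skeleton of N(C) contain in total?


The 2-skeleton of the nerve N(C) consists of simplices in dimensions 0, 1, 2:
  |N(C)_0| = 3 (objects)
  |N(C)_1| = 6 (morphisms)
  |N(C)_2| = 10 (composable pairs)
Total = 3 + 6 + 10 = 19

19
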